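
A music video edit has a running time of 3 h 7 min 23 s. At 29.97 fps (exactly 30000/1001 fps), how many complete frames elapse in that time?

336953 frames

3 h 7 min 23 s = 11243 s.
Frames = 11243 × 30000/1001 = 337290000/1001 ≈ 336953.0470.
Complete frames: 336953.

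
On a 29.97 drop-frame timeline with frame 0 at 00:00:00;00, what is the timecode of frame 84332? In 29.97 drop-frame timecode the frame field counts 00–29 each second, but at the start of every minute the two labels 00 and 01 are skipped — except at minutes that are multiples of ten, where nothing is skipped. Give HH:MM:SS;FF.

00:46:53;26

Ten DF minutes hold 17982 frames, so frame 84332 lies in block 4 (frames 71928–89909) with 12404 frames into that block.
The block's first minute is 1800 frames and the rest 1798 each; 12404 frames reaches minute 6, so 4 × 18 + 6 × 2 = 84 labels have been skipped so far.
Adding those back, label number 84332 + 84 = 84416 at 30 labels/s is 2813 s + 26 f = 0 h 46 min 53 s frame 26, i.e. 00:46:53;26.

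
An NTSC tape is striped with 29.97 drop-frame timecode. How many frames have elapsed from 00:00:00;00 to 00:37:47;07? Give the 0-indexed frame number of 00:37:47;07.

Complete 10-minute blocks: 3, each 17982 frames → 53946.
Remaining 7 whole minutes in the current block: 1800 + 6 × 1798 = 12588 frames.
Within the current minute: 47 × 30 + 7 − 2 = 1415 (labels ;00/;01 skipped at this minute). Total = 53946 + 12588 + 1415 = 67949.

67949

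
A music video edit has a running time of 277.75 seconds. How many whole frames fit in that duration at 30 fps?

Frames = 277.75 × 30 = 16665/2 ≈ 8332.5000.
Complete frames: 8332.

8332 frames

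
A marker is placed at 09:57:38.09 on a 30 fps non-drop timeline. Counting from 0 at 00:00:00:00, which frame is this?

Total seconds to the label: (9 × 3600 + 57 × 60 + 38) = 35858.
Frame index = 35858 × 30 + 9 = 1075749.

frame 1075749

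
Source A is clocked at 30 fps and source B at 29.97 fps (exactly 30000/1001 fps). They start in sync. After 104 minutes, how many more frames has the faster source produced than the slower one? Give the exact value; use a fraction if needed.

104 min = 6240 s.
A emits 30 × 6240 = 187200 frames; B emits 30000/1001 × 6240 = 14400000/77.
Difference = 14400/77 frames (≈ 187.0130); B is behind A.

14400/77 frames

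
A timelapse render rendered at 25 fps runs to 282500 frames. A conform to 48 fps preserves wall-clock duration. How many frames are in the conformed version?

Target frames = source frames × (target rate / source rate) = 282500 × (48)/(25) = 282500 × 48/25 = 542400.

542400 frames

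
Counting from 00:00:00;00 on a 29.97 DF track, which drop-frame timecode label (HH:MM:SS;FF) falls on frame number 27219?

Each 10-minute DF block holds 10 × 60 × 30 − 9 × 2 = 17982 frames. 27219 ÷ 17982 → 1 full block, remainder 9237.
Within the partial block the first minute is 1800 frames and each further minute 1798, so 5 further minute boundaries passed. Total skipped labels = 18 × 1 + 2 × 5 = 28.
Non-drop label index = 27219 + 28 = 27247; at 30 labels/s that is 00:15:08:07, i.e. DF 00:15:08;07.

00:15:08;07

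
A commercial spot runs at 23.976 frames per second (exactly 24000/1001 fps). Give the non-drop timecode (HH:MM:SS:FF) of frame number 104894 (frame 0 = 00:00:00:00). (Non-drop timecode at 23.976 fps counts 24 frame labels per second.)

104894 ÷ 24 = 4370 full seconds, remainder 14 frames.
4370 s = 1 h 12 min 50 s.
Timecode: 01:12:50:14.

01:12:50:14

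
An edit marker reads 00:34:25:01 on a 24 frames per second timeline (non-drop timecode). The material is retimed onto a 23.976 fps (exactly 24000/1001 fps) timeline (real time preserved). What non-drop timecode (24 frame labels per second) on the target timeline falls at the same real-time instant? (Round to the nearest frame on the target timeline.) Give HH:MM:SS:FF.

00:34:22:23

Source frame index: (0×3600 + 34×60 + 25) × 24 + 1 = 49561.
Real time: 49561 / (24) = 49561/24 s.
Target frame: (49561/24) × (24000/1001) = 49561000/1001 ≈ 49511.489 → 49511.
At 24 labels/s: frame 49511 → 00:34:22:23.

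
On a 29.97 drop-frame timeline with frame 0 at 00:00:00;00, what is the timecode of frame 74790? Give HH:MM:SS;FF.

00:41:35;14

Ten DF minutes hold 17982 frames, so frame 74790 lies in block 4 (frames 71928–89909) with 2862 frames into that block.
The block's first minute is 1800 frames and the rest 1798 each; 2862 frames reaches minute 1, so 4 × 18 + 1 × 2 = 74 labels have been skipped so far.
Adding those back, label number 74790 + 74 = 74864 at 30 labels/s is 2495 s + 14 f = 0 h 41 min 35 s frame 14, i.e. 00:41:35;14.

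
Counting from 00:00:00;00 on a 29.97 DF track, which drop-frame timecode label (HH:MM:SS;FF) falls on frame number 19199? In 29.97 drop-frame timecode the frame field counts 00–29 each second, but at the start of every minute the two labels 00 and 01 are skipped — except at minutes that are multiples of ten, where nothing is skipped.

Ten DF minutes hold 17982 frames, so frame 19199 lies in block 1 (frames 17982–35963) with 1217 frames into that block.
The block's first minute is 1800 frames and the rest 1798 each; 1217 frames reaches minute 0, so 1 × 18 + 0 × 2 = 18 labels have been skipped so far.
Adding those back, label number 19199 + 18 = 19217 at 30 labels/s is 640 s + 17 f = 0 h 10 min 40 s frame 17, i.e. 00:10:40;17.

00:10:40;17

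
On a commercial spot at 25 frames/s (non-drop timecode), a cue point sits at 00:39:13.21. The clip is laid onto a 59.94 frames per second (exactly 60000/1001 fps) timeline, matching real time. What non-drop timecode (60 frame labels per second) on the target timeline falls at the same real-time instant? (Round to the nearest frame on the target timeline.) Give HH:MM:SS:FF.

Source frame index: (0×3600 + 39×60 + 13) × 25 + 21 = 58846.
Real time: 58846 / (25) = 58846/25 s.
Target frame: (58846/25) × (60000/1001) = 141230400/1001 ≈ 141089.311 → 141089.
At 60 labels/s: frame 141089 → 00:39:11:29.

00:39:11:29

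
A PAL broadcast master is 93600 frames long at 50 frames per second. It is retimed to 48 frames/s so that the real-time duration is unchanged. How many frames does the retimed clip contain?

89856 frames

Target frames = source frames × (target rate / source rate) = 93600 × (48)/(50) = 93600 × 24/25 = 89856.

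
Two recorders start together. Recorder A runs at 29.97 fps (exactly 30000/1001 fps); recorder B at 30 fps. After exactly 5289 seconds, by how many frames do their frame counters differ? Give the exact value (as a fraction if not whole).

A emits 30000/1001 × 5289 = 158670000/1001 frames; B emits 30 × 5289 = 158670.
Difference = 158670/1001 frames (≈ 158.5115); B is ahead of A.

158670/1001 frames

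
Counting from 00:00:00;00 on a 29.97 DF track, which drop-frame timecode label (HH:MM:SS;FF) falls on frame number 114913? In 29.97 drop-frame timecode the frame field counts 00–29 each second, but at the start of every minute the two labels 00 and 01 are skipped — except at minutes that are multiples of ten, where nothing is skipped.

Ten DF minutes hold 17982 frames, so frame 114913 lies in block 6 (frames 107892–125873) with 7021 frames into that block.
The block's first minute is 1800 frames and the rest 1798 each; 7021 frames reaches minute 3, so 6 × 18 + 3 × 2 = 114 labels have been skipped so far.
Adding those back, label number 114913 + 114 = 115027 at 30 labels/s is 3834 s + 7 f = 1 h 3 min 54 s frame 7, i.e. 01:03:54;07.

01:03:54;07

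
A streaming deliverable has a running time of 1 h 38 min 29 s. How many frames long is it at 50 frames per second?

295450 frames

1 h 38 min 29 s = 5909 s.
Frames = 5909 × 50 = 295450.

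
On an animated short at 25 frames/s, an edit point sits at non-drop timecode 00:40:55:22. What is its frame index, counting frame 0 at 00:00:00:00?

61397

Total seconds to the label: (0 × 3600 + 40 × 60 + 55) = 2455.
Frame index = 2455 × 25 + 22 = 61397.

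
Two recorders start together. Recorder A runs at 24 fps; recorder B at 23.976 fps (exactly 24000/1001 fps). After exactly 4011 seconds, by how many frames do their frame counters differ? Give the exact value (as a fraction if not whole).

13752/143 frames

A emits 24 × 4011 = 96264 frames; B emits 24000/1001 × 4011 = 13752000/143.
Difference = 13752/143 frames (≈ 96.1678); B is behind A.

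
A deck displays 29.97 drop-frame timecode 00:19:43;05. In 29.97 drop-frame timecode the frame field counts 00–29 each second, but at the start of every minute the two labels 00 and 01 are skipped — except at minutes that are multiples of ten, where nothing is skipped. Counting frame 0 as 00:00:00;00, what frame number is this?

As if non-drop at 30 labels/s: (0 × 3600 + 19 × 60 + 43) × 30 + 5 = 35495.
Minute boundaries passed: 19; those not divisible by 10: 19 − 1 = 18; dropped labels = 2 × 18 = 36.
Actual frame index = 35495 − 36 = 35459.

35459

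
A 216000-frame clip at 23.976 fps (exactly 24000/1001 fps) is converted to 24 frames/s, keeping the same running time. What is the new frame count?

Target frames = source frames × (target rate / source rate) = 216000 × (24)/(24000/1001) = 216000 × 1001/1000 = 216216.

216216 frames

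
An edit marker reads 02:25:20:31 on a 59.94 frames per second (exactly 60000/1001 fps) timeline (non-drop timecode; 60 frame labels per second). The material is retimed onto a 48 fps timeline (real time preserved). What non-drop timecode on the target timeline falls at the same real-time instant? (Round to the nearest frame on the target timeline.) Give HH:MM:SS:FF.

Source frame index: (2×3600 + 25×60 + 20) × 60 + 31 = 523231.
Real time: 523231 / (60000/1001) = 523754231/60000 s.
Target frame: (523754231/60000) × (48) = 523754231/1250 ≈ 419003.385 → 419003.
At 48 labels/s: frame 419003 → 02:25:29:11.

02:25:29:11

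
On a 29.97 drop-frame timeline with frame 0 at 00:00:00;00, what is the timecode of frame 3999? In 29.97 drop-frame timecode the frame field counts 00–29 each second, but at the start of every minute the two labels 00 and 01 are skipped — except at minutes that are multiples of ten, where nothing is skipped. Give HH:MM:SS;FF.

Ten DF minutes hold 17982 frames, so frame 3999 lies in block 0 (frames 0–17981) with 3999 frames into that block.
The block's first minute is 1800 frames and the rest 1798 each; 3999 frames reaches minute 2, so 0 × 18 + 2 × 2 = 4 labels have been skipped so far.
Adding those back, label number 3999 + 4 = 4003 at 30 labels/s is 133 s + 13 f = 0 h 2 min 13 s frame 13, i.e. 00:02:13;13.

00:02:13;13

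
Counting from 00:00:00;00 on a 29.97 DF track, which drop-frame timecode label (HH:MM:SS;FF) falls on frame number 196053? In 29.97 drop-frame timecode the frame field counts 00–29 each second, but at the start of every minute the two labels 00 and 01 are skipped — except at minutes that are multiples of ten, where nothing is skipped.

01:49:01;21

Each 10-minute DF block holds 10 × 60 × 30 − 9 × 2 = 17982 frames. 196053 ÷ 17982 → 10 full blocks, remainder 16233.
Within the partial block the first minute is 1800 frames and each further minute 1798, so 9 further minute boundaries passed. Total skipped labels = 18 × 10 + 2 × 9 = 198.
Non-drop label index = 196053 + 198 = 196251; at 30 labels/s that is 01:49:01:21, i.e. DF 01:49:01;21.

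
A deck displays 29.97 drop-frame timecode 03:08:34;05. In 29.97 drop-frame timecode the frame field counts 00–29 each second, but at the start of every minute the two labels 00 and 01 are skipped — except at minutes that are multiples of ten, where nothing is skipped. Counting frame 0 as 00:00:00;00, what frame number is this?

As if non-drop at 30 labels/s: (3 × 3600 + 8 × 60 + 34) × 30 + 5 = 339425.
Minute boundaries passed: 188; those not divisible by 10: 188 − 18 = 170; dropped labels = 2 × 170 = 340.
Actual frame index = 339425 − 340 = 339085.

339085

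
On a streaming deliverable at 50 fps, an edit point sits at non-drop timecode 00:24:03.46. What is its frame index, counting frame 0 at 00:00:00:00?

frame 72196

Total seconds to the label: (0 × 3600 + 24 × 60 + 3) = 1443.
Frame index = 1443 × 50 + 46 = 72196.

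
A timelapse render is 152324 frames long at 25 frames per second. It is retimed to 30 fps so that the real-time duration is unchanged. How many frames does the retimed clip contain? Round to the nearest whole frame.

182789 frames

Frames at target rate = 152324 × (30) / (25) = 913944/5 ≈ 182788.800.
Nearest whole frame: 182789.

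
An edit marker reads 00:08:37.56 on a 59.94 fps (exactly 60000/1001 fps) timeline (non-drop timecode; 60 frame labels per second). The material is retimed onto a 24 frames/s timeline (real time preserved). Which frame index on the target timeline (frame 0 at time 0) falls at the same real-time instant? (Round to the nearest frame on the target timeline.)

Source frame index: (0×3600 + 8×60 + 37) × 60 + 56 = 31076.
Real time: 31076 / (60000/1001) = 7776769/15000 s.
Target frame: (7776769/15000) × (24) = 7776769/625 ≈ 12442.830 → 12443.

frame 12443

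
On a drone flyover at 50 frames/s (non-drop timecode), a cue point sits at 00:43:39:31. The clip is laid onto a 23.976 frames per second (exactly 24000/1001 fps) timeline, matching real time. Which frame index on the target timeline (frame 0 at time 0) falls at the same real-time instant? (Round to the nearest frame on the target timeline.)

frame 62808

Source frame index: (0×3600 + 43×60 + 39) × 50 + 31 = 130981.
Real time: 130981 / (50) = 130981/50 s.
Target frame: (130981/50) × (24000/1001) = 62870880/1001 ≈ 62808.072 → 62808.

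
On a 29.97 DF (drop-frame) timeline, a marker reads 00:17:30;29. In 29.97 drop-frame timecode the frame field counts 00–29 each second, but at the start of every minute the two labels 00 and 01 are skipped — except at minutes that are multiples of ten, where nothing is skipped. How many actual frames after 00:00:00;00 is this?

Complete 10-minute blocks: 1, each 17982 frames → 17982.
Remaining 7 whole minutes in the current block: 1800 + 6 × 1798 = 12588 frames.
Within the current minute: 30 × 30 + 29 − 2 = 927 (labels ;00/;01 skipped at this minute). Total = 17982 + 12588 + 927 = 31497.

31497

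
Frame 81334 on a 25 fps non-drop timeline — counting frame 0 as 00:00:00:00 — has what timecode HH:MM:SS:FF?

81334 ÷ 25 = 3253 full seconds, remainder 9 frames.
3253 s = 0 h 54 min 13 s.
Timecode: 00:54:13:09.

00:54:13:09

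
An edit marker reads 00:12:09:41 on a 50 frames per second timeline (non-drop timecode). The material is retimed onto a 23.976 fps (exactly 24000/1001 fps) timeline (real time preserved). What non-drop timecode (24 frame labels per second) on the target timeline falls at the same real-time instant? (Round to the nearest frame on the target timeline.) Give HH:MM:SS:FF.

Source frame index: (0×3600 + 12×60 + 9) × 50 + 41 = 36491.
Real time: 36491 / (50) = 36491/50 s.
Target frame: (36491/50) × (24000/1001) = 192480/11 ≈ 17498.182 → 17498.
At 24 labels/s: frame 17498 → 00:12:09:02.

00:12:09:02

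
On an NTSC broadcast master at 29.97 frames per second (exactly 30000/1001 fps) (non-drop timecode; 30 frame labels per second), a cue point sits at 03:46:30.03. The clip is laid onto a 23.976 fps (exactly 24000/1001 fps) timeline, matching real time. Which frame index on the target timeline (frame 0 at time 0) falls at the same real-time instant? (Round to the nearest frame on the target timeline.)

frame 326162

Source frame index: (3×3600 + 46×60 + 30) × 30 + 3 = 407703.
Real time: 407703 / (30000/1001) = 136036901/10000 s.
Target frame: (136036901/10000) × (24000/1001) = 1630812/5 ≈ 326162.400 → 326162.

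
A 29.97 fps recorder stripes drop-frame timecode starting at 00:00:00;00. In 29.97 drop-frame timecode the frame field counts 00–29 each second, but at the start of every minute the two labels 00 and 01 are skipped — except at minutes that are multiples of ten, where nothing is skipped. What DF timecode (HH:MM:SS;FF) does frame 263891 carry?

Each 10-minute DF block holds 10 × 60 × 30 − 9 × 2 = 17982 frames. 263891 ÷ 17982 → 14 full blocks, remainder 12143.
Within the partial block the first minute is 1800 frames and each further minute 1798, so 6 further minute boundaries passed. Total skipped labels = 18 × 14 + 2 × 6 = 264.
Non-drop label index = 263891 + 264 = 264155; at 30 labels/s that is 02:26:45:05, i.e. DF 02:26:45;05.

02:26:45;05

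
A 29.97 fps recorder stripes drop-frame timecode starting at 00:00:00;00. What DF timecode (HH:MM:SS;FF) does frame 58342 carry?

Ten DF minutes hold 17982 frames, so frame 58342 lies in block 3 (frames 53946–71927) with 4396 frames into that block.
The block's first minute is 1800 frames and the rest 1798 each; 4396 frames reaches minute 2, so 3 × 18 + 2 × 2 = 58 labels have been skipped so far.
Adding those back, label number 58342 + 58 = 58400 at 30 labels/s is 1946 s + 20 f = 0 h 32 min 26 s frame 20, i.e. 00:32:26;20.

00:32:26;20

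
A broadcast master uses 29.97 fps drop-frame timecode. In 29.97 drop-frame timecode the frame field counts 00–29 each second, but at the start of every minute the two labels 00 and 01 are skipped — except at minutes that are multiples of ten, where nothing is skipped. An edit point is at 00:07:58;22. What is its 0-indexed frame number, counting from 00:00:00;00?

Complete 10-minute blocks: 0, each 17982 frames → 0.
Remaining 7 whole minutes in the current block: 1800 + 6 × 1798 = 12588 frames.
Within the current minute: 58 × 30 + 22 − 2 = 1760 (labels ;00/;01 skipped at this minute). Total = 0 + 12588 + 1760 = 14348.

14348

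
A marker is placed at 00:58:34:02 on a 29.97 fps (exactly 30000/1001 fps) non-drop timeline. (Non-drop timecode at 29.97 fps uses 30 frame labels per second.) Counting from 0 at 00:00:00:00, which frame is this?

Total seconds to the label: (0 × 3600 + 58 × 60 + 34) = 3514.
Frame index = 3514 × 30 + 2 = 105422.

105422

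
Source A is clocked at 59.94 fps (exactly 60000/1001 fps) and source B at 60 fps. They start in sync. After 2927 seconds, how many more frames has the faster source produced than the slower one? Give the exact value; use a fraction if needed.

175620/1001 frames

A emits 60000/1001 × 2927 = 175620000/1001 frames; B emits 60 × 2927 = 175620.
Difference = 175620/1001 frames (≈ 175.4446); B is ahead of A.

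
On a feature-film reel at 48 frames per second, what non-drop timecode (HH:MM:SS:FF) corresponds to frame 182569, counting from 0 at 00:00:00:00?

182569 ÷ 48 = 3803 full seconds, remainder 25 frames.
3803 s = 1 h 3 min 23 s.
Timecode: 01:03:23:25.

01:03:23:25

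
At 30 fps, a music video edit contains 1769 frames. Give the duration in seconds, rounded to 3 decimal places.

58.967 seconds

Running time = 1769 × 1/30 = 1769/30 s ≈ 58.967 s.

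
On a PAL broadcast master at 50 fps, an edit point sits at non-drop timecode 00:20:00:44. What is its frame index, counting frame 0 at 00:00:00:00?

Total seconds to the label: (0 × 3600 + 20 × 60 + 0) = 1200.
Frame index = 1200 × 50 + 44 = 60044.

60044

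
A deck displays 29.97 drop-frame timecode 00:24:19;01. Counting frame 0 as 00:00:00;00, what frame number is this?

43727

Complete 10-minute blocks: 2, each 17982 frames → 35964.
Remaining 4 whole minutes in the current block: 1800 + 3 × 1798 = 7194 frames.
Within the current minute: 19 × 30 + 1 − 2 = 569 (labels ;00/;01 skipped at this minute). Total = 35964 + 7194 + 569 = 43727.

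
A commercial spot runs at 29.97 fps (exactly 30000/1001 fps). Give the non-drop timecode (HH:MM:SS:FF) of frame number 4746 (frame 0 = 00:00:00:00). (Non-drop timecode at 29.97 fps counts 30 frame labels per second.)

00:02:38:06

4746 ÷ 30 = 158 full seconds, remainder 6 frames.
158 s = 0 h 2 min 38 s.
Timecode: 00:02:38:06.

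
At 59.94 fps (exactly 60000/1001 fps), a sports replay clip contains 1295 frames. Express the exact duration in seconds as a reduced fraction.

Running time = 1295 ÷ (60000/1001) = 1295 × 1001/60000 = 259259/12000 s.

259259/12000 seconds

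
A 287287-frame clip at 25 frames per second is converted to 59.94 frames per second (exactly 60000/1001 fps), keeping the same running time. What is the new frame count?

688800 frames

Target frames = source frames × (target rate / source rate) = 287287 × (60000/1001)/(25) = 287287 × 2400/1001 = 688800.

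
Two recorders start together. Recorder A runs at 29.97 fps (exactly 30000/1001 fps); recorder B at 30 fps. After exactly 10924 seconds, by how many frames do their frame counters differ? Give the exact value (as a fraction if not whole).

327720/1001 frames

A emits 30000/1001 × 10924 = 327720000/1001 frames; B emits 30 × 10924 = 327720.
Difference = 327720/1001 frames (≈ 327.3926); B is ahead of A.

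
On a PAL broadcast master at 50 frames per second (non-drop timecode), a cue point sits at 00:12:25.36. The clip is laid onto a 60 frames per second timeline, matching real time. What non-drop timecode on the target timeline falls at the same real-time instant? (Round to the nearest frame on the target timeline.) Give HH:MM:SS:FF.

00:12:25:43

Source frame index: (0×3600 + 12×60 + 25) × 50 + 36 = 37286.
Real time: 37286 / (50) = 18643/25 s.
Target frame: (18643/25) × (60) = 223716/5 ≈ 44743.200 → 44743.
At 60 labels/s: frame 44743 → 00:12:25:43.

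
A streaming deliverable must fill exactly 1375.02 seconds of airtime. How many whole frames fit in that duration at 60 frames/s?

82501 frames

Frames = 1375.02 × 60 = 412506/5 ≈ 82501.2000.
Complete frames: 82501.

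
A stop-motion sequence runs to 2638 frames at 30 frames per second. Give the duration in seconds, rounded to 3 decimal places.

87.933 seconds

Running time = 2638 × 1/30 = 1319/15 s ≈ 87.933 s.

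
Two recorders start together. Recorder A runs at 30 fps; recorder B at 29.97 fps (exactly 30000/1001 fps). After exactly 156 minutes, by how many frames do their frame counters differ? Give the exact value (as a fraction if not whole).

21600/77 frames

156 min = 9360 s.
A emits 30 × 9360 = 280800 frames; B emits 30000/1001 × 9360 = 21600000/77.
Difference = 21600/77 frames (≈ 280.5195); B is behind A.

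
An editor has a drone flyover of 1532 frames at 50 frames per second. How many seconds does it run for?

Running time = 1532 / (50) = 30.64 s.

30.64 seconds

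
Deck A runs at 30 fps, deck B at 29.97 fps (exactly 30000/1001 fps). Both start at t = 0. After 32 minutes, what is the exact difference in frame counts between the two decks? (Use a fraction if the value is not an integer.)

32 min = 1920 s.
A emits 30 × 1920 = 57600 frames; B emits 30000/1001 × 1920 = 57600000/1001.
Difference = 57600/1001 frames (≈ 57.5425); B is behind A.

57600/1001 frames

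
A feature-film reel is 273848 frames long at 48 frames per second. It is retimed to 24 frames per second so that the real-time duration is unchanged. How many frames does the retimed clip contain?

Frames at target rate = 273848 × (24) / (48) = 136924.

136924 frames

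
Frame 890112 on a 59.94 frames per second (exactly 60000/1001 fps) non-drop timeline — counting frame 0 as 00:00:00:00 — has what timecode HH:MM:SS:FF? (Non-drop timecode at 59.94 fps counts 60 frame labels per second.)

890112 ÷ 60 = 14835 full seconds, remainder 12 frames.
14835 s = 4 h 7 min 15 s.
Timecode: 04:07:15:12.

04:07:15:12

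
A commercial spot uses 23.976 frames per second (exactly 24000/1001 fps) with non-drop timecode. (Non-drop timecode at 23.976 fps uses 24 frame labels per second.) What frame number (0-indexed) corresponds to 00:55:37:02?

Total seconds to the label: (0 × 3600 + 55 × 60 + 37) = 3337.
Frame index = 3337 × 24 + 2 = 80090.

80090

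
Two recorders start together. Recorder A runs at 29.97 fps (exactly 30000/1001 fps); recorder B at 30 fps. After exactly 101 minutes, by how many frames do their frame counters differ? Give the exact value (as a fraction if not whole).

181800/1001 frames

101 min = 6060 s.
A emits 30000/1001 × 6060 = 181800000/1001 frames; B emits 30 × 6060 = 181800.
Difference = 181800/1001 frames (≈ 181.6184); B is ahead of A.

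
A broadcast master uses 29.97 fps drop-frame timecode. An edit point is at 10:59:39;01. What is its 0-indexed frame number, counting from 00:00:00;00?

As if non-drop at 30 labels/s: (10 × 3600 + 59 × 60 + 39) × 30 + 1 = 1187371.
Minute boundaries passed: 659; those not divisible by 10: 659 − 65 = 594; dropped labels = 2 × 594 = 1188.
Actual frame index = 1187371 − 1188 = 1186183.

1186183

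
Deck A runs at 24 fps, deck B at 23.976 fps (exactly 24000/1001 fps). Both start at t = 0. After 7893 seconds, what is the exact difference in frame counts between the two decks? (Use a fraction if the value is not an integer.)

A emits 24 × 7893 = 189432 frames; B emits 24000/1001 × 7893 = 189432000/1001.
Difference = 189432/1001 frames (≈ 189.2428); B is behind A.

189432/1001 frames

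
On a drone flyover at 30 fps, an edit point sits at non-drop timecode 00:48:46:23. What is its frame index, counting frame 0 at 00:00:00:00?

87803

Total seconds to the label: (0 × 3600 + 48 × 60 + 46) = 2926.
Frame index = 2926 × 30 + 23 = 87803.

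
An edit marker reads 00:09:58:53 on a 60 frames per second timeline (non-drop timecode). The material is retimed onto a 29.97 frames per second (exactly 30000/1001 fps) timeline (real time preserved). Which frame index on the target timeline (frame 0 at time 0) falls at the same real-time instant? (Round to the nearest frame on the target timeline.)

Source frame index: (0×3600 + 9×60 + 58) × 60 + 53 = 35933.
Real time: 35933 / (60) = 35933/60 s.
Target frame: (35933/60) × (30000/1001) = 17966500/1001 ≈ 17948.551 → 17949.

frame 17949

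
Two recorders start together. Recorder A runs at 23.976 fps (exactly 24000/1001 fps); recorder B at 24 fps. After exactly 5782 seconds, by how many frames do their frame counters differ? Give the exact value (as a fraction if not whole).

19824/143 frames

A emits 24000/1001 × 5782 = 19824000/143 frames; B emits 24 × 5782 = 138768.
Difference = 19824/143 frames (≈ 138.6294); B is ahead of A.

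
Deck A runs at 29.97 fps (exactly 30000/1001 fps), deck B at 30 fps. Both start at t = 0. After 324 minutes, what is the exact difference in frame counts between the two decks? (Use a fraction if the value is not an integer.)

583200/1001 frames

324 min = 19440 s.
A emits 30000/1001 × 19440 = 583200000/1001 frames; B emits 30 × 19440 = 583200.
Difference = 583200/1001 frames (≈ 582.6174); B is ahead of A.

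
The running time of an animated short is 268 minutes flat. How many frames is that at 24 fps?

385920 frames

268 min = 16080 s.
Frames = 16080 × 24 = 385920.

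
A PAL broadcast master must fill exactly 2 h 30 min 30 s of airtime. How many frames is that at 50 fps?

451500 frames

2 h 30 min 30 s = 9030 s.
Frames = 9030 × 50 = 451500.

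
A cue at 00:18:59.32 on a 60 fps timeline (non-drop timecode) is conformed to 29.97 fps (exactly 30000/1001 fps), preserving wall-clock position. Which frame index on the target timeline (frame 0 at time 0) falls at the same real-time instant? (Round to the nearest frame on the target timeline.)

frame 34152

Source frame index: (0×3600 + 18×60 + 59) × 60 + 32 = 68372.
Real time: 68372 / (60) = 17093/15 s.
Target frame: (17093/15) × (30000/1001) = 34186000/1001 ≈ 34151.848 → 34152.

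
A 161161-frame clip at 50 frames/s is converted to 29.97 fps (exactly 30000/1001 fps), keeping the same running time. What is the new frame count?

Target frames = source frames × (target rate / source rate) = 161161 × (30000/1001)/(50) = 161161 × 600/1001 = 96600.

96600 frames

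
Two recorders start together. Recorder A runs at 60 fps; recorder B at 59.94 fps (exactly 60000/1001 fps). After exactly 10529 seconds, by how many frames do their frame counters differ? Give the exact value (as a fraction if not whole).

A emits 60 × 10529 = 631740 frames; B emits 60000/1001 × 10529 = 631740000/1001.
Difference = 631740/1001 frames (≈ 631.1089); B is behind A.

631740/1001 frames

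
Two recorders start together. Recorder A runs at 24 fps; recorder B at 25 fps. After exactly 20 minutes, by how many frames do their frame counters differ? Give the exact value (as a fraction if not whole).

1200 frames

20 min = 1200 s.
A emits 24 × 1200 = 28800 frames; B emits 25 × 1200 = 30000.
Difference = 1200 frames; B is ahead of A.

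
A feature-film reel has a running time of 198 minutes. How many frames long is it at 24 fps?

285120 frames

198 min = 11880 s.
Frames = 11880 × 24 = 285120.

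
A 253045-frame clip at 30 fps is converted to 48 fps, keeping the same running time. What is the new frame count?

Target frames = source frames × (target rate / source rate) = 253045 × (48)/(30) = 253045 × 8/5 = 404872.

404872 frames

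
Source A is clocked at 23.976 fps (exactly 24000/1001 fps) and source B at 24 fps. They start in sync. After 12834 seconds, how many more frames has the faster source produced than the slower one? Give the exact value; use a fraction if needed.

308016/1001 frames

A emits 24000/1001 × 12834 = 308016000/1001 frames; B emits 24 × 12834 = 308016.
Difference = 308016/1001 frames (≈ 307.7083); B is ahead of A.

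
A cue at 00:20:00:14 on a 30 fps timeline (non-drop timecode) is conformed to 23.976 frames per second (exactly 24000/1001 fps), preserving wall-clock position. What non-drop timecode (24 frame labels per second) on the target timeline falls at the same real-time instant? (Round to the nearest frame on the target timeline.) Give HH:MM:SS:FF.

Source frame index: (0×3600 + 20×60 + 0) × 30 + 14 = 36014.
Real time: 36014 / (30) = 18007/15 s.
Target frame: (18007/15) × (24000/1001) = 2619200/91 ≈ 28782.418 → 28782.
At 24 labels/s: frame 28782 → 00:19:59:06.

00:19:59:06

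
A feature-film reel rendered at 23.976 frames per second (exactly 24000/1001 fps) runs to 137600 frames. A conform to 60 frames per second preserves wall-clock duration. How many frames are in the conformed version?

Target frames = source frames × (target rate / source rate) = 137600 × (60)/(24000/1001) = 137600 × 1001/400 = 344344.

344344 frames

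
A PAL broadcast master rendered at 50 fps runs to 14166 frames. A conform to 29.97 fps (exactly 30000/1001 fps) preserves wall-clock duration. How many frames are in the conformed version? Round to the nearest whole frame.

Frames at target rate = 14166 × (30000/1001) / (50) = 8499600/1001 ≈ 8491.109.
Nearest whole frame: 8491.

8491 frames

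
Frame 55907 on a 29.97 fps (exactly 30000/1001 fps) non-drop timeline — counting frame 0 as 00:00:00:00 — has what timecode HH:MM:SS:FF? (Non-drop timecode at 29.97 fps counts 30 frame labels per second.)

55907 ÷ 30 = 1863 full seconds, remainder 17 frames.
1863 s = 0 h 31 min 3 s.
Timecode: 00:31:03:17.

00:31:03:17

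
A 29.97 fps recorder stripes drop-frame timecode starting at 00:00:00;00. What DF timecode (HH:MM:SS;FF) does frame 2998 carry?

00:01:40;00

Ten DF minutes hold 17982 frames, so frame 2998 lies in block 0 (frames 0–17981) with 2998 frames into that block.
The block's first minute is 1800 frames and the rest 1798 each; 2998 frames reaches minute 1, so 0 × 18 + 1 × 2 = 2 labels have been skipped so far.
Adding those back, label number 2998 + 2 = 3000 at 30 labels/s is 100 s + 0 f = 0 h 1 min 40 s frame 0, i.e. 00:01:40;00.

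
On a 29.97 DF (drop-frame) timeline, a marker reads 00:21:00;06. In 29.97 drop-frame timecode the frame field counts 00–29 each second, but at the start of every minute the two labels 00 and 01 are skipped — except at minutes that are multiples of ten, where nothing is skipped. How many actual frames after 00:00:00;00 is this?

37768

As if non-drop at 30 labels/s: (0 × 3600 + 21 × 60 + 0) × 30 + 6 = 37806.
Minute boundaries passed: 21; those not divisible by 10: 21 − 2 = 19; dropped labels = 2 × 19 = 38.
Actual frame index = 37806 − 38 = 37768.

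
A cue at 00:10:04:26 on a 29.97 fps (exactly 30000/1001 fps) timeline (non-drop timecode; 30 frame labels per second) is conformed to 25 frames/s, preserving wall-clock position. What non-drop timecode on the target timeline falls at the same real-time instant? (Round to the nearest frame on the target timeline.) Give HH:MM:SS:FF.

00:10:05:12

Source frame index: (0×3600 + 10×60 + 4) × 30 + 26 = 18146.
Real time: 18146 / (30000/1001) = 9082073/15000 s.
Target frame: (9082073/15000) × (25) = 9082073/600 ≈ 15136.788 → 15137.
At 25 labels/s: frame 15137 → 00:10:05:12.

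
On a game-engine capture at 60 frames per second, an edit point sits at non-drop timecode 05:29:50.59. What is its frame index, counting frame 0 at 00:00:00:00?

1187459

Total seconds to the label: (5 × 3600 + 29 × 60 + 50) = 19790.
Frame index = 19790 × 60 + 59 = 1187459.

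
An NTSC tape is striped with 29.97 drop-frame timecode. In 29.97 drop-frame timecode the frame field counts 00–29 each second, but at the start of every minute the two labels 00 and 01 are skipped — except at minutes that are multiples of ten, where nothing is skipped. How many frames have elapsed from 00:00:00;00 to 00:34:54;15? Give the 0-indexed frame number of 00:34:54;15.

62773

Complete 10-minute blocks: 3, each 17982 frames → 53946.
Remaining 4 whole minutes in the current block: 1800 + 3 × 1798 = 7194 frames.
Within the current minute: 54 × 30 + 15 − 2 = 1633 (labels ;00/;01 skipped at this minute). Total = 53946 + 7194 + 1633 = 62773.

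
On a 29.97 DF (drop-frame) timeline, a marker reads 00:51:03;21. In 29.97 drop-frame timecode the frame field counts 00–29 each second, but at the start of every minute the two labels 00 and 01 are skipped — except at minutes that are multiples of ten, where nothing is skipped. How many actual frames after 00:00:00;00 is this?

Complete 10-minute blocks: 5, each 17982 frames → 89910.
Remaining 1 whole minute in the current block: 1800 + 0 × 1798 = 1800 frames.
Within the current minute: 3 × 30 + 21 − 2 = 109 (labels ;00/;01 skipped at this minute). Total = 89910 + 1800 + 109 = 91819.

91819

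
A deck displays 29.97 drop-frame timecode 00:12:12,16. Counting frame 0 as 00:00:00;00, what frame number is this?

21954

As if non-drop at 30 labels/s: (0 × 3600 + 12 × 60 + 12) × 30 + 16 = 21976.
Minute boundaries passed: 12; those not divisible by 10: 12 − 1 = 11; dropped labels = 2 × 11 = 22.
Actual frame index = 21976 − 22 = 21954.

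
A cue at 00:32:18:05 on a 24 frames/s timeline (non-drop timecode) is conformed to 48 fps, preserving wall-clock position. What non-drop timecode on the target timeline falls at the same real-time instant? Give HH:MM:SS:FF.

Source frame index: (0×3600 + 32×60 + 18) × 24 + 5 = 46517.
Real time: 46517 / (24) = 46517/24 s.
Target frame: (46517/24) × (48) = 93034.
At 48 labels/s: frame 93034 → 00:32:18:10.

00:32:18:10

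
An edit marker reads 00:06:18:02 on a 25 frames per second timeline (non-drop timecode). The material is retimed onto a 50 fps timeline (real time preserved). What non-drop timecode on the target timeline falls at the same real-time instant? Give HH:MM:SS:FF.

Source frame index: (0×3600 + 6×60 + 18) × 25 + 2 = 9452.
Real time: 9452 / (25) = 9452/25 s.
Target frame: (9452/25) × (50) = 18904.
At 50 labels/s: frame 18904 → 00:06:18:04.

00:06:18:04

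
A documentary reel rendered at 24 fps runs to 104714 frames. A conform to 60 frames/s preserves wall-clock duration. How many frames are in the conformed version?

261785 frames

Target frames = source frames × (target rate / source rate) = 104714 × (60)/(24) = 104714 × 5/2 = 261785.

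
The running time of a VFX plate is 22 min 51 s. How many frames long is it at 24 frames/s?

22 min 51 s = 1371 s.
Frames = 1371 × 24 = 32904.

32904 frames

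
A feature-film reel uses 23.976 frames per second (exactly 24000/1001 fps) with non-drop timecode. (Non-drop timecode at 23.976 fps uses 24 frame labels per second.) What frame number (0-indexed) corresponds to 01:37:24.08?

Total seconds to the label: (1 × 3600 + 37 × 60 + 24) = 5844.
Frame index = 5844 × 24 + 8 = 140264.

140264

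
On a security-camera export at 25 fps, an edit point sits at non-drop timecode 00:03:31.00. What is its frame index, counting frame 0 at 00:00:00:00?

Total seconds to the label: (0 × 3600 + 3 × 60 + 31) = 211.
Frame index = 211 × 25 + 0 = 5275.

5275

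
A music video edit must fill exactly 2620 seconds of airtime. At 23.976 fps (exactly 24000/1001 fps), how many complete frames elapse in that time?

62817 frames

Frames = 2620 × 24000/1001 = 62880000/1001 ≈ 62817.1828.
Complete frames: 62817.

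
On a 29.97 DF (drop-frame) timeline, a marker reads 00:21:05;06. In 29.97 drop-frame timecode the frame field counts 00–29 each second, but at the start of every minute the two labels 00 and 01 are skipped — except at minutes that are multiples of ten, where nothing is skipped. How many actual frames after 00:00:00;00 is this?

As if non-drop at 30 labels/s: (0 × 3600 + 21 × 60 + 5) × 30 + 6 = 37956.
Minute boundaries passed: 21; those not divisible by 10: 21 − 2 = 19; dropped labels = 2 × 19 = 38.
Actual frame index = 37956 − 38 = 37918.

37918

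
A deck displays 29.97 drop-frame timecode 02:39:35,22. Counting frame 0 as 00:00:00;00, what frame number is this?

286984

Complete 10-minute blocks: 15, each 17982 frames → 269730.
Remaining 9 whole minutes in the current block: 1800 + 8 × 1798 = 16184 frames.
Within the current minute: 35 × 30 + 22 − 2 = 1070 (labels ;00/;01 skipped at this minute). Total = 269730 + 16184 + 1070 = 286984.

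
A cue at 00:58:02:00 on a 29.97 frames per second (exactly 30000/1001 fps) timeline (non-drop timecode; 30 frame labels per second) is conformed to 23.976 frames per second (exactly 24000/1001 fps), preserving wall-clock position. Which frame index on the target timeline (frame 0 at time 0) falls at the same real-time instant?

frame 83568

Source frame index: (0×3600 + 58×60 + 2) × 30 + 0 = 104460.
Real time: 104460 / (30000/1001) = 1742741/500 s.
Target frame: (1742741/500) × (24000/1001) = 83568.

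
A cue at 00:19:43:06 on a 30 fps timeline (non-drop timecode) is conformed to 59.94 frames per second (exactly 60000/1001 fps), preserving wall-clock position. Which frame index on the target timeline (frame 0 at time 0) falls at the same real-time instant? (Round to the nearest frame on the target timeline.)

Source frame index: (0×3600 + 19×60 + 43) × 30 + 6 = 35496.
Real time: 35496 / (30) = 5916/5 s.
Target frame: (5916/5) × (60000/1001) = 70992000/1001 ≈ 70921.079 → 70921.

frame 70921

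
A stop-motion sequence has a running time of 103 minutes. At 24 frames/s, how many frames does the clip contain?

103 min = 6180 s.
Frames = 6180 × 24 = 148320.

148320 frames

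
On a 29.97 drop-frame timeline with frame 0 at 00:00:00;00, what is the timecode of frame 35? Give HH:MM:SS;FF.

Ten DF minutes hold 17982 frames, so frame 35 lies in block 0 (frames 0–17981) with 35 frames into that block.
The block's first minute is 1800 frames and the rest 1798 each; 35 frames reaches minute 0, so 0 × 18 + 0 × 2 = 0 labels have been skipped so far.
Adding those back, label number 35 + 0 = 35 at 30 labels/s is 1 s + 5 f = 0 h 0 min 1 s frame 5, i.e. 00:00:01;05.

00:00:01;05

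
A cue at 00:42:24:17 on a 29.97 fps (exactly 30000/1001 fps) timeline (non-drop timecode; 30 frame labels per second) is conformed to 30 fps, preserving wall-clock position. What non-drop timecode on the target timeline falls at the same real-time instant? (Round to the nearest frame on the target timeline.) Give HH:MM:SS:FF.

00:42:27:03

Source frame index: (0×3600 + 42×60 + 24) × 30 + 17 = 76337.
Real time: 76337 / (30000/1001) = 76413337/30000 s.
Target frame: (76413337/30000) × (30) = 76413337/1000 ≈ 76413.337 → 76413.
At 30 labels/s: frame 76413 → 00:42:27:03.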